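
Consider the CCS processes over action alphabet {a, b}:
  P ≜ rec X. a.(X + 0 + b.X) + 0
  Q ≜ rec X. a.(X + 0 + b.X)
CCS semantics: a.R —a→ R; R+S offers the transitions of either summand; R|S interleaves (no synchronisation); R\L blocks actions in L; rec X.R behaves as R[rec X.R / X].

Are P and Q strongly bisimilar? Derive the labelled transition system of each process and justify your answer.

bisimilar

LTS(P): 2 reachable states
  s0 = rec X. a.(X + 0 + b.X) + 0 :: -a-> s1
  s1 = (rec X. a.(X + 0 + b.X) + 0) + 0 + b.(rec X. a.(X + 0 + b.X) + 0) :: -a-> s1, -b-> s0
LTS(Q): 2 reachable states
  t0 = rec X. a.(X + 0 + b.X) :: -a-> t1
  t1 = (rec X. a.(X + 0 + b.X)) + 0 + b.(rec X. a.(X + 0 + b.X)) :: -a-> t1, -b-> t0
Coarsest stable partition (strong bisimilarity classes):
  B0 = {s0, t0}
  B1 = {s1, t1}
s0 ∈ B0, t0 ∈ B0 → same block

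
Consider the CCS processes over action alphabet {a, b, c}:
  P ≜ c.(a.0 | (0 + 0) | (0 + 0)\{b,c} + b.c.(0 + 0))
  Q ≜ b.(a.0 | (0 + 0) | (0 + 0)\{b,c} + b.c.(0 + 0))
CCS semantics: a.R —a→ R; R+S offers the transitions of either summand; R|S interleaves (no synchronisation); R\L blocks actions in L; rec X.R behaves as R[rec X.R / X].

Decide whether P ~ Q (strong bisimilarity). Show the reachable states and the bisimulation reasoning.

Reachable graph of P (5 states):
  p0 = c.(a.0 | (0 + 0) | (0 + 0)\{b,c} + b.c.(0 + 0)) → —c→ p1
  p1 = a.0 | (0 + 0) | (0 + 0)\{b,c} + b.c.(0 + 0) → —a→ p2, —b→ p3
  p2 = 0 | (0 + 0) | (0 + 0)\{b,c} → deadlocked
  p3 = c.(0 + 0) → —c→ p4
  p4 = 0 + 0 → deadlocked
Reachable graph of Q (5 states):
  q0 = b.(a.0 | (0 + 0) | (0 + 0)\{b,c} + b.c.(0 + 0)) → —b→ q1
  q1 = a.0 | (0 + 0) | (0 + 0)\{b,c} + b.c.(0 + 0) → —a→ q2, —b→ q3
  q2 = 0 | (0 + 0) | (0 + 0)\{b,c} → deadlocked
  q3 = c.(0 + 0) → —c→ q4
  q4 = 0 + 0 → deadlocked
Partition-refinement fixed point:
  B0 = {p0}
  B1 = {p1, q1}
  B2 = {p2, p4, q2, q4}
  B3 = {p3, q3}
  B4 = {q0}
p0 ∈ B0, q0 ∈ B4 → different blocks

P ≁ Q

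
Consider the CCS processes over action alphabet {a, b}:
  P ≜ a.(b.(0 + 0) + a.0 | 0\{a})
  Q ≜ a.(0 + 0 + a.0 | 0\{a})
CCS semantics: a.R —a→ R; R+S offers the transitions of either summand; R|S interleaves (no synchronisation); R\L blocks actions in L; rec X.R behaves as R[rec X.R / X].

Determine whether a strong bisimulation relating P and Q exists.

NO

P's transition system — 4 states:
  u0 = a.(b.(0 + 0) + a.0 | 0\{a}) | —a→ u1
  u1 = b.(0 + 0) + a.0 | 0\{a} | —a→ u2, —b→ u3
  u2 = 0 | 0\{a} | ·
  u3 = 0 + 0 | ·
Q's transition system — 3 states:
  v0 = a.(0 + 0 + a.0 | 0\{a}) | —a→ v1
  v1 = 0 + 0 + a.0 | 0\{a} | —a→ v2
  v2 = 0 | 0\{a} | ·
Coarsest stable partition (strong bisimilarity classes):
  B0 = {u0}
  B1 = {u1}
  B2 = {u2, u3, v2}
  B3 = {v0}
  B4 = {v1}
u0 ∈ B0, v0 ∈ B3 → different blocks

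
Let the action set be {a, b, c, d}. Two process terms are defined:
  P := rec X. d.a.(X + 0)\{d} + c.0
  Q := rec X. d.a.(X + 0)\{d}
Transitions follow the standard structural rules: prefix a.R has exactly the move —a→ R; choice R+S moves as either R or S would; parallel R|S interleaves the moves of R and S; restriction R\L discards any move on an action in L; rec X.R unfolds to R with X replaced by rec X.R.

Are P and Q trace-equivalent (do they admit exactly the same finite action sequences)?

P's transition system — 5 states:
  m0 = rec X. d.a.(X + 0)\{d} + c.0 :: =c=> m1, =d=> m2
  m1 = 0 :: deadlocked
  m2 = a.((rec X. d.a.(X + 0)\{d} + c.0) + 0)\{d} :: =a=> m3
  m3 = ((rec X. d.a.(X + 0)\{d} + c.0) + 0)\{d} :: =c=> m4
  m4 = 0\{d} :: deadlocked
Q's transition system — 3 states:
  n0 = rec X. d.a.(X + 0)\{d} :: =d=> n1
  n1 = a.((rec X. d.a.(X + 0)\{d}) + 0)\{d} :: =a=> n2
  n2 = ((rec X. d.a.(X + 0)\{d}) + 0)\{d} :: deadlocked
Executing c from P (initial set {m0}):
  [1] c ⇒ {m1}
  P completes σ.
Executing c from Q (initial set {n0}):
  [1] c ⇒ no successor for Q

traces(P) ≠ traces(Q) — witness ⟨c⟩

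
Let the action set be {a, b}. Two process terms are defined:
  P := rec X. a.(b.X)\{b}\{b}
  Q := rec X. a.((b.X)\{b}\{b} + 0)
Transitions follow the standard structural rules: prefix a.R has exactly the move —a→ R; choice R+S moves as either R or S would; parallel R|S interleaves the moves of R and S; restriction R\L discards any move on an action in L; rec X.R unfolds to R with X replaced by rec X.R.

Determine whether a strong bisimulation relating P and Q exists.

LTS(P): 2 reachable states
  m0 = rec X. a.(b.X)\{b}\{b} has moves --a--▸ m1
  m1 = (b.(rec X. a.(b.X)\{b}\{b}))\{b}\{b} has moves deadlocked
LTS(Q): 2 reachable states
  n0 = rec X. a.((b.X)\{b}\{b} + 0) has moves --a--▸ n1
  n1 = (b.(rec X. a.((b.X)\{b}\{b} + 0)))\{b}\{b} + 0 has moves deadlocked
Partition-refinement fixed point:
  B0 = {m0, n0}
  B1 = {m1, n1}
m0 ∈ B0, n0 ∈ B0 → same block

P ~ Q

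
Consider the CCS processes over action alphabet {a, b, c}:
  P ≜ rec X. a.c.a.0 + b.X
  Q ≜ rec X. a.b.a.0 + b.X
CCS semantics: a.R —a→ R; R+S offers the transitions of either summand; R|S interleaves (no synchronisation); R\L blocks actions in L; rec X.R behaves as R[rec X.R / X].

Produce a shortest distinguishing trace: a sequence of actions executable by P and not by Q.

Reachable graph of P (4 states):
  s0 = rec X. a.c.a.0 + b.X ⊢ --a--▸ s1, --b--▸ s0
  s1 = c.a.0 ⊢ --c--▸ s2
  s2 = a.0 ⊢ --a--▸ s3
  s3 = 0 ⊢ (no moves)
Reachable graph of Q (4 states):
  t0 = rec X. a.b.a.0 + b.X ⊢ --a--▸ t1, --b--▸ t0
  t1 = b.a.0 ⊢ --b--▸ t2
  t2 = a.0 ⊢ --a--▸ t3
  t3 = 0 ⊢ (no moves)
Trace ⟨ac⟩ through P, begin at {s0}:
  [1] a ⇒ {s1}
  [2] c ⇒ {s2}
  ✓ P
Trace ⟨ac⟩ through Q, begin at {t0}:
  [1] a ⇒ {t1}
  [2] c ⇒ ∅  — Q cannot continue

ac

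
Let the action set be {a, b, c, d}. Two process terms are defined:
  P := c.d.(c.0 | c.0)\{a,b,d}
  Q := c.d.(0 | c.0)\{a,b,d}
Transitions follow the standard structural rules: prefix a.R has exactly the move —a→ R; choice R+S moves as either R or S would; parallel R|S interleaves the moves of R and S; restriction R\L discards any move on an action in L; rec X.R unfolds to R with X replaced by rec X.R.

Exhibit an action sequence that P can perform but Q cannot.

Reachable graph of P (6 states):
  m0 = c.d.(c.0 | c.0)\{a,b,d} → ··c··> m1
  m1 = d.(c.0 | c.0)\{a,b,d} → ··d··> m2
  m2 = (c.0 | c.0)\{a,b,d} → ··c··> m3, ··c··> m4
  m3 = (0 | c.0)\{a,b,d} → ··c··> m5
  m4 = (c.0 | 0)\{a,b,d} → ··c··> m5
  m5 = (0 | 0)\{a,b,d} → stopped
Reachable graph of Q (4 states):
  n0 = c.d.(0 | c.0)\{a,b,d} → ··c··> n1
  n1 = d.(0 | c.0)\{a,b,d} → ··d··> n2
  n2 = (0 | c.0)\{a,b,d} → ··c··> n3
  n3 = (0 | 0)\{a,b,d} → stopped
Run σ = ⟨cdcc⟩ on P: start {m0}
  [1] c ⇒ {m1}
  [2] d ⇒ {m2}
  [3] c ⇒ {m3, m4}
  [4] c ⇒ {m5}
  — P admits the full trace.
Run σ = ⟨cdcc⟩ on Q: start {n0}
  [1] c ⇒ {n1}
  [2] d ⇒ {n2}
  [3] c ⇒ {n3}
  [4] c ⇒ no successor for Q

cdcc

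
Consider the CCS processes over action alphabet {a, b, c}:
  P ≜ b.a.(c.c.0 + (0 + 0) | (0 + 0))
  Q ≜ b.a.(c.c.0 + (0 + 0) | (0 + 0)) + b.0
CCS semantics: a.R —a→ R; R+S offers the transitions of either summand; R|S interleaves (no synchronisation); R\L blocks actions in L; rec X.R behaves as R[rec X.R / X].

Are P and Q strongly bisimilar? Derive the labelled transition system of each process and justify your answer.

NO

P's transition system — 5 states:
  m0 = b.a.(c.c.0 + (0 + 0) | (0 + 0)) | --b--▸ m1
  m1 = a.(c.c.0 + (0 + 0) | (0 + 0)) | --a--▸ m2
  m2 = c.c.0 + (0 + 0) | (0 + 0) | --c--▸ m3
  m3 = c.0 | --c--▸ m4
  m4 = 0 | stopped
Q's transition system — 5 states:
  n0 = b.a.(c.c.0 + (0 + 0) | (0 + 0)) + b.0 | --b--▸ n1, --b--▸ n2
  n1 = 0 | stopped
  n2 = a.(c.c.0 + (0 + 0) | (0 + 0)) | --a--▸ n3
  n3 = c.c.0 + (0 + 0) | (0 + 0) | --c--▸ n4
  n4 = c.0 | --c--▸ n1
Coarsest stable partition (strong bisimilarity classes):
  B0 = {m0}
  B1 = {m1, n2}
  B2 = {m2, n3}
  B3 = {m3, n4}
  B4 = {m4, n1}
  B5 = {n0}
m0 ∈ B0, n0 ∈ B5 → different blocks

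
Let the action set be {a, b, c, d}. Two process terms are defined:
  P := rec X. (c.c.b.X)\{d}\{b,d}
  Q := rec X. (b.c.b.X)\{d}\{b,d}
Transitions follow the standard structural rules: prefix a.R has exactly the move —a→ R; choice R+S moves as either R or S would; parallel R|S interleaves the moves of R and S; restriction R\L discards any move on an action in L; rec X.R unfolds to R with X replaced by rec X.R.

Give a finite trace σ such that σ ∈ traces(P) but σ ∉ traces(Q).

Reachable graph of P (3 states):
  m0 = rec X. (c.c.b.X)\{d}\{b,d} ⊢ -c-> m1
  m1 = (c.b.(rec X. (c.c.b.X)\{d}\{b,d}))\{d}\{b,d} ⊢ -c-> m2
  m2 = (b.(rec X. (c.c.b.X)\{d}\{b,d}))\{d}\{b,d} ⊢ ·
Reachable graph of Q (1 states):
  n0 = rec X. (b.c.b.X)\{d}\{b,d} ⊢ ·
Trace ⟨c⟩ through P, begin at {m0}:
  [1] c ⇒ {m1}
  P completes σ.
Trace ⟨c⟩ through Q, begin at {n0}:
  [1] c ⇒ ∅ (Q stuck)

c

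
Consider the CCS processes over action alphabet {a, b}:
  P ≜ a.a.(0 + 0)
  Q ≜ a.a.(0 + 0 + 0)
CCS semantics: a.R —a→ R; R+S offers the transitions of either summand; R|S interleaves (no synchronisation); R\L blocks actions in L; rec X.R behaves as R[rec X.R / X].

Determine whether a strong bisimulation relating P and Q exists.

YES

Reachable graph of P (3 states):
  p0 = a.a.(0 + 0) :: --a--▸ p1
  p1 = a.(0 + 0) :: --a--▸ p2
  p2 = 0 + 0 :: ∅
Reachable graph of Q (3 states):
  q0 = a.a.(0 + 0 + 0) :: --a--▸ q1
  q1 = a.(0 + 0 + 0) :: --a--▸ q2
  q2 = 0 + 0 + 0 :: ∅
Partition-refinement fixed point:
  B0 = {p0, q0}
  B1 = {p1, q1}
  B2 = {p2, q2}
p0 ∈ B0, q0 ∈ B0 → same block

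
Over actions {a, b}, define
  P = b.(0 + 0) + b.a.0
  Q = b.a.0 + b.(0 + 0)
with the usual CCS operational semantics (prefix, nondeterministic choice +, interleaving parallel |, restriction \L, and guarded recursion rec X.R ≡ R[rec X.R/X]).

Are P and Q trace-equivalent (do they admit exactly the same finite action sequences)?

trace-equivalent

LTS(P): 4 reachable states
  s0 = b.(0 + 0) + b.a.0 ⊢ ··b··> s1, ··b··> s2
  s1 = 0 + 0 ⊢ deadlocked
  s2 = a.0 ⊢ ··a··> s3
  s3 = 0 ⊢ deadlocked
LTS(Q): 4 reachable states
  t0 = b.a.0 + b.(0 + 0) ⊢ ··b··> t1, ··b··> t2
  t1 = 0 + 0 ⊢ deadlocked
  t2 = a.0 ⊢ ··a··> t3
  t3 = 0 ⊢ deadlocked
Partition-refinement fixed point:
  B0 = {s0, t0}
  B1 = {s2, t2}
  B2 = {s1, s3, t1, t3}
s0 ∈ B0, t0 ∈ B0 → same block
Bisimilar ⇒ trace-equivalent.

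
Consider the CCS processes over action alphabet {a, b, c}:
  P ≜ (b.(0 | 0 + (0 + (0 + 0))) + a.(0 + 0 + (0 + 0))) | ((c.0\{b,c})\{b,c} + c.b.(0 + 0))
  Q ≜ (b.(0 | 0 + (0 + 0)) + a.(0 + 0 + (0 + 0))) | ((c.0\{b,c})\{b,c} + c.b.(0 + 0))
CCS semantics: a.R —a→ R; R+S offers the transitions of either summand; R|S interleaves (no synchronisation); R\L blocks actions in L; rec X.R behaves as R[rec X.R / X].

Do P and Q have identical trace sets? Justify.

YES

P's transition system — 9 states:
  s0 = (b.(0 | 0 + (0 + (0 + 0))) + a.(0 + 0 + (0 + 0))) | ((c.0\{b,c})\{b,c} + c.b.(0 + 0)) :: --a--▸ s1, --b--▸ s2, --c--▸ s3
  s1 = (0 + 0 + (0 + 0)) | ((c.0\{b,c})\{b,c} + c.b.(0 + 0)) :: --c--▸ s4
  s2 = (0 | 0 + (0 + (0 + 0))) | ((c.0\{b,c})\{b,c} + c.b.(0 + 0)) :: --c--▸ s5
  s3 = (b.(0 | 0 + (0 + (0 + 0))) + a.(0 + 0 + (0 + 0))) | b.(0 + 0) :: --a--▸ s4, --b--▸ s5, --b--▸ s6
  s4 = (0 + 0 + (0 + 0)) | b.(0 + 0) :: --b--▸ s7
  s5 = (0 | 0 + (0 + (0 + 0))) | b.(0 + 0) :: --b--▸ s8
  s6 = (b.(0 | 0 + (0 + (0 + 0))) + a.(0 + 0 + (0 + 0))) | (0 + 0) :: --a--▸ s7, --b--▸ s8
  s7 = (0 + 0 + (0 + 0)) | (0 + 0) :: ·
  s8 = (0 | 0 + (0 + (0 + 0))) | (0 + 0) :: ·
Q's transition system — 9 states:
  t0 = (b.(0 | 0 + (0 + 0)) + a.(0 + 0 + (0 + 0))) | ((c.0\{b,c})\{b,c} + c.b.(0 + 0)) :: --a--▸ t1, --b--▸ t2, --c--▸ t3
  t1 = (0 + 0 + (0 + 0)) | ((c.0\{b,c})\{b,c} + c.b.(0 + 0)) :: --c--▸ t4
  t2 = (0 | 0 + (0 + 0)) | ((c.0\{b,c})\{b,c} + c.b.(0 + 0)) :: --c--▸ t5
  t3 = (b.(0 | 0 + (0 + 0)) + a.(0 + 0 + (0 + 0))) | b.(0 + 0) :: --a--▸ t4, --b--▸ t5, --b--▸ t6
  t4 = (0 + 0 + (0 + 0)) | b.(0 + 0) :: --b--▸ t7
  t5 = (0 | 0 + (0 + 0)) | b.(0 + 0) :: --b--▸ t8
  t6 = (b.(0 | 0 + (0 + 0)) + a.(0 + 0 + (0 + 0))) | (0 + 0) :: --a--▸ t7, --b--▸ t8
  t7 = (0 + 0 + (0 + 0)) | (0 + 0) :: ·
  t8 = (0 | 0 + (0 + 0)) | (0 + 0) :: ·
Coarsest stable partition (strong bisimilarity classes):
  B0 = {s0, t0}
  B1 = {s1, s2, t1, t2}
  B2 = {s4, s5, t4, t5}
  B3 = {s7, s8, t7, t8}
  B4 = {s3, t3}
  B5 = {s6, t6}
s0 ∈ B0, t0 ∈ B0 → same block
Bisimilar ⇒ trace-equivalent.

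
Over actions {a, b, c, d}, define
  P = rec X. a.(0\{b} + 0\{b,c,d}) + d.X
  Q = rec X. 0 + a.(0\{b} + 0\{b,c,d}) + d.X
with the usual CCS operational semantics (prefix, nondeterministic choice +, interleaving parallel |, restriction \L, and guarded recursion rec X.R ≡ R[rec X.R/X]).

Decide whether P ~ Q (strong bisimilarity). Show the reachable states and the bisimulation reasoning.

Reachable graph of P (2 states):
  p0 = rec X. a.(0\{b} + 0\{b,c,d}) + d.X → --a--▸ p1, --d--▸ p0
  p1 = 0\{b} + 0\{b,c,d} → (no moves)
Reachable graph of Q (2 states):
  q0 = rec X. 0 + a.(0\{b} + 0\{b,c,d}) + d.X → --a--▸ q1, --d--▸ q0
  q1 = 0\{b} + 0\{b,c,d} → (no moves)
Coarsest stable partition (strong bisimilarity classes):
  B0 = {p0, q0}
  B1 = {p1, q1}
p0 ∈ B0, q0 ∈ B0 → same block

bisimilar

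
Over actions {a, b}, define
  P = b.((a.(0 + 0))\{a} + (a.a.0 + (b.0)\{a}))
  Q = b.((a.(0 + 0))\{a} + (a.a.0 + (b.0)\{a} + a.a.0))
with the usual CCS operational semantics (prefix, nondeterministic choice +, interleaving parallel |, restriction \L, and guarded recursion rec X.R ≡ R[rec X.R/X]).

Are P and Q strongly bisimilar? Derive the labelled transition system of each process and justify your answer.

P's transition system — 5 states:
  u0 = b.((a.(0 + 0))\{a} + (a.a.0 + (b.0)\{a})) :: --b--▸ u1
  u1 = (a.(0 + 0))\{a} + (a.a.0 + (b.0)\{a}) :: --a--▸ u2, --b--▸ u3
  u2 = a.0 :: --a--▸ u4
  u3 = 0\{a} :: (no moves)
  u4 = 0 :: (no moves)
Q's transition system — 5 states:
  v0 = b.((a.(0 + 0))\{a} + (a.a.0 + (b.0)\{a} + a.a.0)) :: --b--▸ v1
  v1 = (a.(0 + 0))\{a} + (a.a.0 + (b.0)\{a} + a.a.0) :: --a--▸ v2, --b--▸ v3
  v2 = a.0 :: --a--▸ v4
  v3 = 0\{a} :: (no moves)
  v4 = 0 :: (no moves)
Partition-refinement fixed point:
  B0 = {u0, v0}
  B1 = {u1, v1}
  B2 = {u3, u4, v3, v4}
  B3 = {u2, v2}
u0 ∈ B0, v0 ∈ B0 → same block

bisimilar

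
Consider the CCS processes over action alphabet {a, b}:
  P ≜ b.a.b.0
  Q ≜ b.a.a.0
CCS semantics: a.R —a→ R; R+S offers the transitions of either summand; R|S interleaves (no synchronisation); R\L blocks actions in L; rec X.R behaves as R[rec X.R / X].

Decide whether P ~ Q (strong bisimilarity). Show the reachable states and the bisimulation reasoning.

Reachable graph of P (4 states):
  s0 = b.a.b.0 :: —b→ s1
  s1 = a.b.0 :: —a→ s2
  s2 = b.0 :: —b→ s3
  s3 = 0 :: (no moves)
Reachable graph of Q (4 states):
  t0 = b.a.a.0 :: —b→ t1
  t1 = a.a.0 :: —a→ t2
  t2 = a.0 :: —a→ t3
  t3 = 0 :: (no moves)
Bisimilarity quotient blocks:
  B0 = {s0}
  B1 = {s1}
  B2 = {s2}
  B3 = {s3, t3}
  B4 = {t0}
  B5 = {t1}
  B6 = {t2}
s0 ∈ B0, t0 ∈ B4 → different blocks

P ≁ Q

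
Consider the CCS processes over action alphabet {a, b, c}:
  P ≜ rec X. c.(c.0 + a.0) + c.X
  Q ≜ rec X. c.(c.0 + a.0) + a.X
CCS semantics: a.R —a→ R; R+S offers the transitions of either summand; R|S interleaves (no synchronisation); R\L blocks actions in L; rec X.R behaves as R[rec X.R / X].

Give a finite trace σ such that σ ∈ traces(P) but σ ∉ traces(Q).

Reachable graph of P (3 states):
  u0 = rec X. c.(c.0 + a.0) + c.X → -c-> u0, -c-> u1
  u1 = c.0 + a.0 → -a-> u2, -c-> u2
  u2 = 0 → ·
Reachable graph of Q (3 states):
  v0 = rec X. c.(c.0 + a.0) + a.X → -a-> v0, -c-> v1
  v1 = c.0 + a.0 → -a-> v2, -c-> v2
  v2 = 0 → ·
Executing ccc from P (initial set {u0}):
  [1] c ⇒ {u0, u1}
  [2] c ⇒ {u0, u1, u2}
  [3] c ⇒ {u0, u1, u2}
  P completes σ.
Executing ccc from Q (initial set {v0}):
  [1] c ⇒ {v1}
  [2] c ⇒ {v2}
  [3] c ⇒ ∅  — Q cannot continue

ccc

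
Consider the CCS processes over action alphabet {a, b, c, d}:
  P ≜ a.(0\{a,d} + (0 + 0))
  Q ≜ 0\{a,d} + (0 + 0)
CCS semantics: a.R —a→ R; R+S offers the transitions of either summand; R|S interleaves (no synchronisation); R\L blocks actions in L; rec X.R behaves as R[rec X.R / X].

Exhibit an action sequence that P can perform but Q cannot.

a

P's transition system — 2 states:
  u0 = a.(0\{a,d} + (0 + 0)) | =a=> u1
  u1 = 0\{a,d} + (0 + 0) | (no moves)
Q's transition system — 1 states:
  v0 = 0\{a,d} + (0 + 0) | (no moves)
Run σ = ⟨a⟩ on P: start {u0}
  after a @ step 1: {u1}
  P completes σ.
Run σ = ⟨a⟩ on Q: start {v0}
  after a @ step 1: no successor for Q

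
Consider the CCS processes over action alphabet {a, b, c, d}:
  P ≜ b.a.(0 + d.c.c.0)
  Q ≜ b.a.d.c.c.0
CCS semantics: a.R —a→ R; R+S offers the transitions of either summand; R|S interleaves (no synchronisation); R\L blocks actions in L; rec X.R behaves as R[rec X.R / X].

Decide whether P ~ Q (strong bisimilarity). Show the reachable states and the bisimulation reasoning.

YES

LTS(P): 6 reachable states
  s0 = b.a.(0 + d.c.c.0) | =b=> s1
  s1 = a.(0 + d.c.c.0) | =a=> s2
  s2 = 0 + d.c.c.0 | =d=> s3
  s3 = c.c.0 | =c=> s4
  s4 = c.0 | =c=> s5
  s5 = 0 | ·
LTS(Q): 6 reachable states
  t0 = b.a.d.c.c.0 | =b=> t1
  t1 = a.d.c.c.0 | =a=> t2
  t2 = d.c.c.0 | =d=> t3
  t3 = c.c.0 | =c=> t4
  t4 = c.0 | =c=> t5
  t5 = 0 | ·
Partition-refinement fixed point:
  B0 = {s0, t0}
  B1 = {s1, t1}
  B2 = {s2, t2}
  B3 = {s3, t3}
  B4 = {s4, t4}
  B5 = {s5, t5}
s0 ∈ B0, t0 ∈ B0 → same block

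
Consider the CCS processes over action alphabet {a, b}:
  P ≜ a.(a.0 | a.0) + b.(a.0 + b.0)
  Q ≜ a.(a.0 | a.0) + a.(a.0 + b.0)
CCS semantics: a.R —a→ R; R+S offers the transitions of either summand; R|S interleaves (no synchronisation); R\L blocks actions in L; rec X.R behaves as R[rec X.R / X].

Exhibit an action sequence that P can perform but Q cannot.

Reachable graph of P (7 states):
  u0 = a.(a.0 | a.0) + b.(a.0 + b.0) → ··a··> u1, ··b··> u2
  u1 = a.0 | a.0 → ··a··> u3, ··a··> u4
  u2 = a.0 + b.0 → ··a··> u5, ··b··> u5
  u3 = 0 | a.0 → ··a··> u6
  u4 = a.0 | 0 → ··a··> u6
  u5 = 0 → deadlocked
  u6 = 0 | 0 → deadlocked
Reachable graph of Q (7 states):
  v0 = a.(a.0 | a.0) + a.(a.0 + b.0) → ··a··> v1, ··a··> v2
  v1 = a.0 + b.0 → ··a··> v3, ··b··> v3
  v2 = a.0 | a.0 → ··a··> v4, ··a··> v5
  v3 = 0 → deadlocked
  v4 = 0 | a.0 → ··a··> v6
  v5 = a.0 | 0 → ··a··> v6
  v6 = 0 | 0 → deadlocked
Executing b from P (initial set {u0}):
  step 1 (b): {u2}
  P completes σ.
Executing b from Q (initial set {v0}):
  step 1 (b): ∅ (Q stuck)

b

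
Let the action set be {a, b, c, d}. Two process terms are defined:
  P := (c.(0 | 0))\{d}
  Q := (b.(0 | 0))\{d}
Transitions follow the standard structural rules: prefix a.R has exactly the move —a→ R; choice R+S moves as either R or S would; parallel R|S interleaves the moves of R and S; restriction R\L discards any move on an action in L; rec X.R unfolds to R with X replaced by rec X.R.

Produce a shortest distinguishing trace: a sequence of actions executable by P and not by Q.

Reachable graph of P (2 states):
  u0 = (c.(0 | 0))\{d} | -c-> u1
  u1 = (0 | 0)\{d} | (no moves)
Reachable graph of Q (2 states):
  v0 = (b.(0 | 0))\{d} | -b-> v1
  v1 = (0 | 0)\{d} | (no moves)
Executing c from P (initial set {u0}):
  after c @ step 1: {u1}
  ✓ P
Executing c from Q (initial set {v0}):
  after c @ step 1: ∅ (Q stuck)

c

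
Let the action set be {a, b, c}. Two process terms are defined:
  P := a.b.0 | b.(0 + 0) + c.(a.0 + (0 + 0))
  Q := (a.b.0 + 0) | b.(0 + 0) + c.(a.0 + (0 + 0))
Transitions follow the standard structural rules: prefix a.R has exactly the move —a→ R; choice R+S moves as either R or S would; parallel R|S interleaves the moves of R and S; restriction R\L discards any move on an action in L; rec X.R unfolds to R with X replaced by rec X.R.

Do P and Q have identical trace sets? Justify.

LTS(P): 8 reachable states
  p0 = a.b.0 | b.(0 + 0) + c.(a.0 + (0 + 0)) | —a→ p1, —b→ p2, —c→ p3
  p1 = b.0 | b.(0 + 0) | —b→ p4, —b→ p5
  p2 = a.b.0 | (0 + 0) | —a→ p5
  p3 = a.0 + (0 + 0) | —a→ p6
  p4 = 0 | b.(0 + 0) | —b→ p7
  p5 = b.0 | (0 + 0) | —b→ p7
  p6 = 0 | (no moves)
  p7 = 0 | (0 + 0) | (no moves)
LTS(Q): 8 reachable states
  q0 = (a.b.0 + 0) | b.(0 + 0) + c.(a.0 + (0 + 0)) | —a→ q1, —b→ q2, —c→ q3
  q1 = b.0 | b.(0 + 0) | —b→ q4, —b→ q5
  q2 = (a.b.0 + 0) | (0 + 0) | —a→ q5
  q3 = a.0 + (0 + 0) | —a→ q6
  q4 = 0 | b.(0 + 0) | —b→ q7
  q5 = b.0 | (0 + 0) | —b→ q7
  q6 = 0 | (no moves)
  q7 = 0 | (0 + 0) | (no moves)
Partition-refinement fixed point:
  B0 = {p0, q0}
  B1 = {p1, q1}
  B2 = {p4, p5, q4, q5}
  B3 = {p6, p7, q6, q7}
  B4 = {p2, q2}
  B5 = {p3, q3}
p0 ∈ B0, q0 ∈ B0 → same block
Bisimilar ⇒ trace-equivalent.

traces(P) = traces(Q)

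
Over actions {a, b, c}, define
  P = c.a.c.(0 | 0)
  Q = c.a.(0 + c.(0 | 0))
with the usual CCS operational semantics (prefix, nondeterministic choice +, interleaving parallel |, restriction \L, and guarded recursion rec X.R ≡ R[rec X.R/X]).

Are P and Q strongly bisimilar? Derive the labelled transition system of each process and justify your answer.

Reachable graph of P (4 states):
  m0 = c.a.c.(0 | 0) has moves =c=> m1
  m1 = a.c.(0 | 0) has moves =a=> m2
  m2 = c.(0 | 0) has moves =c=> m3
  m3 = 0 | 0 has moves ∅
Reachable graph of Q (4 states):
  n0 = c.a.(0 + c.(0 | 0)) has moves =c=> n1
  n1 = a.(0 + c.(0 | 0)) has moves =a=> n2
  n2 = 0 + c.(0 | 0) has moves =c=> n3
  n3 = 0 | 0 has moves ∅
Coarsest stable partition (strong bisimilarity classes):
  B0 = {m0, n0}
  B1 = {m1, n1}
  B2 = {m2, n2}
  B3 = {m3, n3}
m0 ∈ B0, n0 ∈ B0 → same block

P ~ Q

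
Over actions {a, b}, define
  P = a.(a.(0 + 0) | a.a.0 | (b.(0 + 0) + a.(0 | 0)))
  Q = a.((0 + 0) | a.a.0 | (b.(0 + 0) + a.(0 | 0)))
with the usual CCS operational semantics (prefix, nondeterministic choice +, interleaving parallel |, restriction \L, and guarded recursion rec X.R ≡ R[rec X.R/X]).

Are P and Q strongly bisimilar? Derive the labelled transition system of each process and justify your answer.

LTS(P): 19 reachable states
  s0 = a.(a.(0 + 0) | a.a.0 | (b.(0 + 0) + a.(0 | 0))) ⊢ --a--▸ s1
  s1 = a.(0 + 0) | a.a.0 | (b.(0 + 0) + a.(0 | 0)) ⊢ --a--▸ s2, --a--▸ s3, --a--▸ s4, --b--▸ s5
  s2 = (0 + 0) | a.a.0 | (b.(0 + 0) + a.(0 | 0)) ⊢ --a--▸ s6, --a--▸ s7, --b--▸ s8
  s3 = a.(0 + 0) | a.0 | (b.(0 + 0) + a.(0 | 0)) ⊢ --a--▸ s10, --a--▸ s6, --a--▸ s9, --b--▸ s11
  s4 = a.(0 + 0) | a.a.0 | (0 | 0) ⊢ --a--▸ s10, --a--▸ s7
  s5 = a.(0 + 0) | a.a.0 | (0 + 0) ⊢ --a--▸ s11, --a--▸ s8
  s6 = (0 + 0) | a.0 | (b.(0 + 0) + a.(0 | 0)) ⊢ --a--▸ s12, --a--▸ s13, --b--▸ s14
  s7 = (0 + 0) | a.a.0 | (0 | 0) ⊢ --a--▸ s13
  s8 = (0 + 0) | a.a.0 | (0 + 0) ⊢ --a--▸ s14
  s9 = a.(0 + 0) | 0 | (b.(0 + 0) + a.(0 | 0)) ⊢ --a--▸ s12, --a--▸ s15, --b--▸ s16
  s10 = a.(0 + 0) | a.0 | (0 | 0) ⊢ --a--▸ s13, --a--▸ s15
  s11 = a.(0 + 0) | a.0 | (0 + 0) ⊢ --a--▸ s14, --a--▸ s16
  s12 = (0 + 0) | 0 | (b.(0 + 0) + a.(0 | 0)) ⊢ --a--▸ s17, --b--▸ s18
  s13 = (0 + 0) | a.0 | (0 | 0) ⊢ --a--▸ s17
  s14 = (0 + 0) | a.0 | (0 + 0) ⊢ --a--▸ s18
  s15 = a.(0 + 0) | 0 | (0 | 0) ⊢ --a--▸ s17
  s16 = a.(0 + 0) | 0 | (0 + 0) ⊢ --a--▸ s18
  s17 = (0 + 0) | 0 | (0 | 0) ⊢ ·
  s18 = (0 + 0) | 0 | (0 + 0) ⊢ ·
LTS(Q): 10 reachable states
  t0 = a.((0 + 0) | a.a.0 | (b.(0 + 0) + a.(0 | 0))) ⊢ --a--▸ t1
  t1 = (0 + 0) | a.a.0 | (b.(0 + 0) + a.(0 | 0)) ⊢ --a--▸ t2, --a--▸ t3, --b--▸ t4
  t2 = (0 + 0) | a.0 | (b.(0 + 0) + a.(0 | 0)) ⊢ --a--▸ t5, --a--▸ t6, --b--▸ t7
  t3 = (0 + 0) | a.a.0 | (0 | 0) ⊢ --a--▸ t6
  t4 = (0 + 0) | a.a.0 | (0 + 0) ⊢ --a--▸ t7
  t5 = (0 + 0) | 0 | (b.(0 + 0) + a.(0 | 0)) ⊢ --a--▸ t8, --b--▸ t9
  t6 = (0 + 0) | a.0 | (0 | 0) ⊢ --a--▸ t8
  t7 = (0 + 0) | a.0 | (0 + 0) ⊢ --a--▸ t9
  t8 = (0 + 0) | 0 | (0 | 0) ⊢ ·
  t9 = (0 + 0) | 0 | (0 + 0) ⊢ ·
Coarsest stable partition (strong bisimilarity classes):
  B0 = {s0}
  B1 = {s1}
  B2 = {s4, s5}
  B3 = {s10, s11, s7, s8, t3, t4}
  B4 = {s13, s14, s15, s16, t6, t7}
  B5 = {s17, s18, t8, t9}
  B6 = {s2, s3, t1}
  B7 = {s6, s9, t2}
  B8 = {s12, t5}
  B9 = {t0}
s0 ∈ B0, t0 ∈ B9 → different blocks

P ≁ Q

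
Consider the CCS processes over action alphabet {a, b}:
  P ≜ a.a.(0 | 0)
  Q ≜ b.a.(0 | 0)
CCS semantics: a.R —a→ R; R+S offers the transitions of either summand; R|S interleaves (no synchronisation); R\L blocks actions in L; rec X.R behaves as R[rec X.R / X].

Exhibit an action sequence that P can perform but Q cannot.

LTS(P): 3 reachable states
  s0 = a.a.(0 | 0) | ··a··> s1
  s1 = a.(0 | 0) | ··a··> s2
  s2 = 0 | 0 | stopped
LTS(Q): 3 reachable states
  t0 = b.a.(0 | 0) | ··b··> t1
  t1 = a.(0 | 0) | ··a··> t2
  t2 = 0 | 0 | stopped
Run σ = ⟨a⟩ on P: start {s0}
  [1] a ⇒ {s1}
  P completes σ.
Run σ = ⟨a⟩ on Q: start {t0}
  [1] a ⇒ ∅  — Q cannot continue

a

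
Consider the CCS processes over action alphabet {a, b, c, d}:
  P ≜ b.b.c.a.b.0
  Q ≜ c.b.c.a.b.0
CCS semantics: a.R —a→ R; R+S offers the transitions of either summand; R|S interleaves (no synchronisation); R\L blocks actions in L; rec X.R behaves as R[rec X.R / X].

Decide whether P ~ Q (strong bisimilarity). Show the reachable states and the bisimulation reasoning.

Reachable graph of P (6 states):
  m0 = b.b.c.a.b.0 :: -b-> m1
  m1 = b.c.a.b.0 :: -b-> m2
  m2 = c.a.b.0 :: -c-> m3
  m3 = a.b.0 :: -a-> m4
  m4 = b.0 :: -b-> m5
  m5 = 0 :: deadlocked
Reachable graph of Q (6 states):
  n0 = c.b.c.a.b.0 :: -c-> n1
  n1 = b.c.a.b.0 :: -b-> n2
  n2 = c.a.b.0 :: -c-> n3
  n3 = a.b.0 :: -a-> n4
  n4 = b.0 :: -b-> n5
  n5 = 0 :: deadlocked
Partition-refinement fixed point:
  B0 = {m0}
  B1 = {m1, n1}
  B2 = {m2, n2}
  B3 = {m3, n3}
  B4 = {m4, n4}
  B5 = {m5, n5}
  B6 = {n0}
m0 ∈ B0, n0 ∈ B6 → different blocks

NO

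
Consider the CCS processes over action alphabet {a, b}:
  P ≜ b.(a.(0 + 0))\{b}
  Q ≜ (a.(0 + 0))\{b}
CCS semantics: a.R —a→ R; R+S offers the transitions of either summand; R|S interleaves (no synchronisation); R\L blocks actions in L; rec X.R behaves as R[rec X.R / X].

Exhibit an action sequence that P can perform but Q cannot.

LTS(P): 3 reachable states
  u0 = b.(a.(0 + 0))\{b} ⊢ -b-> u1
  u1 = (a.(0 + 0))\{b} ⊢ -a-> u2
  u2 = (0 + 0)\{b} ⊢ deadlocked
LTS(Q): 2 reachable states
  v0 = (a.(0 + 0))\{b} ⊢ -a-> v1
  v1 = (0 + 0)\{b} ⊢ deadlocked
Run σ = ⟨b⟩ on P: start {u0}
  [1] b ⇒ {u1}
  ✓ P
Run σ = ⟨b⟩ on Q: start {v0}
  [1] b ⇒ ∅ (Q stuck)

b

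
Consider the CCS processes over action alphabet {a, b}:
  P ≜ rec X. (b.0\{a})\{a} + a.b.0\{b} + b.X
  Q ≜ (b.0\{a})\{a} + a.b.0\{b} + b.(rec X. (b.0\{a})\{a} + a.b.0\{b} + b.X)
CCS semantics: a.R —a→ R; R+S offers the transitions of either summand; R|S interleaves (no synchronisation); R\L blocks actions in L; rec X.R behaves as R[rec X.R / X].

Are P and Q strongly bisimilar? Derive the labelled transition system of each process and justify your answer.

YES

P's transition system — 4 states:
  u0 = rec X. (b.0\{a})\{a} + a.b.0\{b} + b.X → =a=> u1, =b=> u0, =b=> u2
  u1 = b.0\{b} → =b=> u3
  u2 = 0\{a}\{a} → ∅
  u3 = 0\{b} → ∅
Q's transition system — 5 states:
  v0 = (b.0\{a})\{a} + a.b.0\{b} + b.(rec X. (b.0\{a})\{a} + a.b.0\{b} + b.X) → =a=> v1, =b=> v2, =b=> v3
  v1 = b.0\{b} → =b=> v4
  v2 = 0\{a}\{a} → ∅
  v3 = rec X. (b.0\{a})\{a} + a.b.0\{b} + b.X → =a=> v1, =b=> v2, =b=> v3
  v4 = 0\{b} → ∅
Coarsest stable partition (strong bisimilarity classes):
  B0 = {u0, v0, v3}
  B1 = {u1, v1}
  B2 = {u2, u3, v2, v4}
u0 ∈ B0, v0 ∈ B0 → same block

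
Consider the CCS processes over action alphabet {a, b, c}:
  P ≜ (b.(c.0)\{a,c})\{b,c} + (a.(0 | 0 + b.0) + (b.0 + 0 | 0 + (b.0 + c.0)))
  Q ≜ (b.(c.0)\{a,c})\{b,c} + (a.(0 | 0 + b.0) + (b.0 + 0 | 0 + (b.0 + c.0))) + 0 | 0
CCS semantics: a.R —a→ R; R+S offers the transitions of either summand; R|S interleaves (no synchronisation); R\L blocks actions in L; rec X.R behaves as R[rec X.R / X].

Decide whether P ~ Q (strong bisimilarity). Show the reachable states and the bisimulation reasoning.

YES

Reachable graph of P (3 states):
  p0 = (b.(c.0)\{a,c})\{b,c} + (a.(0 | 0 + b.0) + (b.0 + 0 | 0 + (b.0 + c.0))) :: -a-> p1, -b-> p2, -c-> p2
  p1 = 0 | 0 + b.0 :: -b-> p2
  p2 = 0 :: ·
Reachable graph of Q (3 states):
  q0 = (b.(c.0)\{a,c})\{b,c} + (a.(0 | 0 + b.0) + (b.0 + 0 | 0 + (b.0 + c.0))) + 0 | 0 :: -a-> q1, -b-> q2, -c-> q2
  q1 = 0 | 0 + b.0 :: -b-> q2
  q2 = 0 :: ·
Bisimilarity quotient blocks:
  B0 = {p0, q0}
  B1 = {p1, q1}
  B2 = {p2, q2}
p0 ∈ B0, q0 ∈ B0 → same block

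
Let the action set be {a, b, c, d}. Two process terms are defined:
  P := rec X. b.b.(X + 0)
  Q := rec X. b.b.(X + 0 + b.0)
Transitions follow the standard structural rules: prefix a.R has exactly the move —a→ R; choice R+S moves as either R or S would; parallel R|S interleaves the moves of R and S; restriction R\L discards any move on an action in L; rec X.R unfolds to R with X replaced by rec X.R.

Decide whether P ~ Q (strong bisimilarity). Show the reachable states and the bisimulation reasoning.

P ≁ Q

Reachable graph of P (3 states):
  p0 = rec X. b.b.(X + 0) | ··b··> p1
  p1 = b.((rec X. b.b.(X + 0)) + 0) | ··b··> p2
  p2 = (rec X. b.b.(X + 0)) + 0 | ··b··> p1
Reachable graph of Q (4 states):
  q0 = rec X. b.b.(X + 0 + b.0) | ··b··> q1
  q1 = b.((rec X. b.b.(X + 0 + b.0)) + 0 + b.0) | ··b··> q2
  q2 = (rec X. b.b.(X + 0 + b.0)) + 0 + b.0 | ··b··> q1, ··b··> q3
  q3 = 0 | (no moves)
Partition-refinement fixed point:
  B0 = {p0, p1, p2}
  B1 = {q0}
  B2 = {q1}
  B3 = {q2}
  B4 = {q3}
p0 ∈ B0, q0 ∈ B1 → different blocks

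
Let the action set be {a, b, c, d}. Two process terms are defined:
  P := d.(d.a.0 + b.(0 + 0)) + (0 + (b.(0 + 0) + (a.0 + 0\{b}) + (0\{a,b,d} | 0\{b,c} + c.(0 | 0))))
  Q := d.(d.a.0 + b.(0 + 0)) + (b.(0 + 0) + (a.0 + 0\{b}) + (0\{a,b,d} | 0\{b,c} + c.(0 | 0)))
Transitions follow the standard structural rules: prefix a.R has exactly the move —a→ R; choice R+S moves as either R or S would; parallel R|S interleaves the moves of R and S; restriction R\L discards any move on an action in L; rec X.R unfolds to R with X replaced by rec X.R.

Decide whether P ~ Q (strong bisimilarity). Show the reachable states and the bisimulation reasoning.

P's transition system — 6 states:
  s0 = d.(d.a.0 + b.(0 + 0)) + (0 + (b.(0 + 0) + (a.0 + 0\{b}) + (0\{a,b,d} | 0\{b,c} + c.(0 | 0)))) :: —a→ s1, —b→ s2, —c→ s3, —d→ s4
  s1 = 0 :: deadlocked
  s2 = 0 + 0 :: deadlocked
  s3 = 0 | 0 :: deadlocked
  s4 = d.a.0 + b.(0 + 0) :: —b→ s2, —d→ s5
  s5 = a.0 :: —a→ s1
Q's transition system — 6 states:
  t0 = d.(d.a.0 + b.(0 + 0)) + (b.(0 + 0) + (a.0 + 0\{b}) + (0\{a,b,d} | 0\{b,c} + c.(0 | 0))) :: —a→ t1, —b→ t2, —c→ t3, —d→ t4
  t1 = 0 :: deadlocked
  t2 = 0 + 0 :: deadlocked
  t3 = 0 | 0 :: deadlocked
  t4 = d.a.0 + b.(0 + 0) :: —b→ t2, —d→ t5
  t5 = a.0 :: —a→ t1
Bisimilarity quotient blocks:
  B0 = {s0, t0}
  B1 = {s1, s2, s3, t1, t2, t3}
  B2 = {s4, t4}
  B3 = {s5, t5}
s0 ∈ B0, t0 ∈ B0 → same block

P ~ Q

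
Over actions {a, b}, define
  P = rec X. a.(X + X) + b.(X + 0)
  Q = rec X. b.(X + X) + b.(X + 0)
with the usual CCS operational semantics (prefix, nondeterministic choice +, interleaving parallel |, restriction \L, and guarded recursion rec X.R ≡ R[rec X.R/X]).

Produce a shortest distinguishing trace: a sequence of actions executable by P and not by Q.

a

P's transition system — 3 states:
  s0 = rec X. a.(X + X) + b.(X + 0) has moves —a→ s1, —b→ s2
  s1 = (rec X. a.(X + X) + b.(X + 0)) + (rec X. a.(X + X) + b.(X + 0)) has moves —a→ s1, —b→ s2
  s2 = (rec X. a.(X + X) + b.(X + 0)) + 0 has moves —a→ s1, —b→ s2
Q's transition system — 3 states:
  t0 = rec X. b.(X + X) + b.(X + 0) has moves —b→ t1, —b→ t2
  t1 = (rec X. b.(X + X) + b.(X + 0)) + (rec X. b.(X + X) + b.(X + 0)) has moves —b→ t1, —b→ t2
  t2 = (rec X. b.(X + X) + b.(X + 0)) + 0 has moves —b→ t1, —b→ t2
Run σ = ⟨a⟩ on P: start {s0}
  step 1 (a): {s1}
  — P admits the full trace.
Run σ = ⟨a⟩ on Q: start {t0}
  step 1 (a): no successor for Q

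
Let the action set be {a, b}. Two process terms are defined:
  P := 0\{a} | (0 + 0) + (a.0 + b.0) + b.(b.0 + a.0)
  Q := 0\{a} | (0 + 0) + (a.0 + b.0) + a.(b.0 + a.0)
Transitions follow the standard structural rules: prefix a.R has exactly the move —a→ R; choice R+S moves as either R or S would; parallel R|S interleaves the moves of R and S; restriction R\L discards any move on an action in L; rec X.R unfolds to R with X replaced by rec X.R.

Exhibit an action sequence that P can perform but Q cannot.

P's transition system — 3 states:
  s0 = 0\{a} | (0 + 0) + (a.0 + b.0) + b.(b.0 + a.0) has moves -a-> s1, -b-> s1, -b-> s2
  s1 = 0 has moves stopped
  s2 = b.0 + a.0 has moves -a-> s1, -b-> s1
Q's transition system — 3 states:
  t0 = 0\{a} | (0 + 0) + (a.0 + b.0) + a.(b.0 + a.0) has moves -a-> t1, -a-> t2, -b-> t1
  t1 = 0 has moves stopped
  t2 = b.0 + a.0 has moves -a-> t1, -b-> t1
Trace ⟨ba⟩ through P, begin at {s0}:
  after b @ step 1: {s1, s2}
  after a @ step 2: {s1}
  — P admits the full trace.
Trace ⟨ba⟩ through Q, begin at {t0}:
  after b @ step 1: {t1}
  after a @ step 2: ∅  — Q cannot continue

ba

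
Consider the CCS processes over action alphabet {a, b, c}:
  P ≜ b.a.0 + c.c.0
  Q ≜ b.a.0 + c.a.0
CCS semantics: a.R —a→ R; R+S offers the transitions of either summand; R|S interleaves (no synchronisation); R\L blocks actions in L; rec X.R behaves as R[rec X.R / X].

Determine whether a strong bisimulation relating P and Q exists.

LTS(P): 4 reachable states
  m0 = b.a.0 + c.c.0 has moves ··b··> m1, ··c··> m2
  m1 = a.0 has moves ··a··> m3
  m2 = c.0 has moves ··c··> m3
  m3 = 0 has moves (no moves)
LTS(Q): 3 reachable states
  n0 = b.a.0 + c.a.0 has moves ··b··> n1, ··c··> n1
  n1 = a.0 has moves ··a··> n2
  n2 = 0 has moves (no moves)
Bisimilarity quotient blocks:
  B0 = {m0}
  B1 = {m1, n1}
  B2 = {m3, n2}
  B3 = {m2}
  B4 = {n0}
m0 ∈ B0, n0 ∈ B4 → different blocks

not bisimilar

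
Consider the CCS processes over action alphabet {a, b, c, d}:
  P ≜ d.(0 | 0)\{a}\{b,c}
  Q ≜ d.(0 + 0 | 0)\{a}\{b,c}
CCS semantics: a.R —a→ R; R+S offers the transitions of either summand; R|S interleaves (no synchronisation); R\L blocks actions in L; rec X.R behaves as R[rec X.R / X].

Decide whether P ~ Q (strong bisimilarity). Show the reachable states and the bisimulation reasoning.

LTS(P): 2 reachable states
  p0 = d.(0 | 0)\{a}\{b,c} :: -d-> p1
  p1 = (0 | 0)\{a}\{b,c} :: deadlocked
LTS(Q): 2 reachable states
  q0 = d.(0 + 0 | 0)\{a}\{b,c} :: -d-> q1
  q1 = (0 + 0 | 0)\{a}\{b,c} :: deadlocked
Partition-refinement fixed point:
  B0 = {p0, q0}
  B1 = {p1, q1}
p0 ∈ B0, q0 ∈ B0 → same block

P ~ Q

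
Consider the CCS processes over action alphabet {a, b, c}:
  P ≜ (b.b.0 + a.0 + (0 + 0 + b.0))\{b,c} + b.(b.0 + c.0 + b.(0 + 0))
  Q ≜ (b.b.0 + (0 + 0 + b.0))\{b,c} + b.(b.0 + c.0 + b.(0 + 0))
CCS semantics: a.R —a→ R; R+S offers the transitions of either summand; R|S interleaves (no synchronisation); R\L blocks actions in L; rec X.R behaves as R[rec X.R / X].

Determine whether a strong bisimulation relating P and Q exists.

NO

P's transition system — 5 states:
  u0 = (b.b.0 + a.0 + (0 + 0 + b.0))\{b,c} + b.(b.0 + c.0 + b.(0 + 0)) :: --a--▸ u1, --b--▸ u2
  u1 = 0\{b,c} :: ·
  u2 = b.0 + c.0 + b.(0 + 0) :: --b--▸ u3, --b--▸ u4, --c--▸ u3
  u3 = 0 :: ·
  u4 = 0 + 0 :: ·
Q's transition system — 4 states:
  v0 = (b.b.0 + (0 + 0 + b.0))\{b,c} + b.(b.0 + c.0 + b.(0 + 0)) :: --b--▸ v1
  v1 = b.0 + c.0 + b.(0 + 0) :: --b--▸ v2, --b--▸ v3, --c--▸ v2
  v2 = 0 :: ·
  v3 = 0 + 0 :: ·
Partition-refinement fixed point:
  B0 = {u0}
  B1 = {u1, u3, u4, v2, v3}
  B2 = {u2, v1}
  B3 = {v0}
u0 ∈ B0, v0 ∈ B3 → different blocks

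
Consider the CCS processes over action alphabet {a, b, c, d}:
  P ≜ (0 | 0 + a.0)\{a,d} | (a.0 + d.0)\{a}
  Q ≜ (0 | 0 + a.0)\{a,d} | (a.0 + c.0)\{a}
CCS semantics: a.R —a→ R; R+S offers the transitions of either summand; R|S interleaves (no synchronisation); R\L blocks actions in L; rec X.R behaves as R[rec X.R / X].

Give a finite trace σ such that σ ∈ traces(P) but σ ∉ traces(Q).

d

P's transition system — 2 states:
  s0 = (0 | 0 + a.0)\{a,d} | (a.0 + d.0)\{a} ⊢ -d-> s1
  s1 = (0 | 0 + a.0)\{a,d} | 0\{a} ⊢ (no moves)
Q's transition system — 2 states:
  t0 = (0 | 0 + a.0)\{a,d} | (a.0 + c.0)\{a} ⊢ -c-> t1
  t1 = (0 | 0 + a.0)\{a,d} | 0\{a} ⊢ (no moves)
Trace ⟨d⟩ through P, begin at {s0}:
  step 1 (d): {s1}
  ✓ P
Trace ⟨d⟩ through Q, begin at {t0}:
  step 1 (d): ∅ (Q stuck)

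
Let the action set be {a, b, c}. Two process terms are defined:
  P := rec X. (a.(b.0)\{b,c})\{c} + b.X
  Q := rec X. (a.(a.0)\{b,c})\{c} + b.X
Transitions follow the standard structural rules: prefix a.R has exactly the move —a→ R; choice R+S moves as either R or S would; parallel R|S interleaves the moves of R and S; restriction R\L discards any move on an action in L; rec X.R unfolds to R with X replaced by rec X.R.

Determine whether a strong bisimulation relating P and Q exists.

LTS(P): 2 reachable states
  u0 = rec X. (a.(b.0)\{b,c})\{c} + b.X | --a--▸ u1, --b--▸ u0
  u1 = (b.0)\{b,c}\{c} | stopped
LTS(Q): 3 reachable states
  v0 = rec X. (a.(a.0)\{b,c})\{c} + b.X | --a--▸ v1, --b--▸ v0
  v1 = (a.0)\{b,c}\{c} | --a--▸ v2
  v2 = 0\{b,c}\{c} | stopped
Bisimilarity quotient blocks:
  B0 = {u0}
  B1 = {u1, v2}
  B2 = {v0}
  B3 = {v1}
u0 ∈ B0, v0 ∈ B2 → different blocks

P ≁ Q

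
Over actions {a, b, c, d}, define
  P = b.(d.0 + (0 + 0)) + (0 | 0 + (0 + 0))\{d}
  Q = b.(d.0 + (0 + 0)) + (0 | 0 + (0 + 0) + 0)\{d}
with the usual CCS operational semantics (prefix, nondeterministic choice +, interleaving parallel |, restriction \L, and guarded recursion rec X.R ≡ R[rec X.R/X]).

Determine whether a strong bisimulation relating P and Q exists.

Reachable graph of P (3 states):
  p0 = b.(d.0 + (0 + 0)) + (0 | 0 + (0 + 0))\{d} has moves —b→ p1
  p1 = d.0 + (0 + 0) has moves —d→ p2
  p2 = 0 has moves (no moves)
Reachable graph of Q (3 states):
  q0 = b.(d.0 + (0 + 0)) + (0 | 0 + (0 + 0) + 0)\{d} has moves —b→ q1
  q1 = d.0 + (0 + 0) has moves —d→ q2
  q2 = 0 has moves (no moves)
Partition-refinement fixed point:
  B0 = {p0, q0}
  B1 = {p1, q1}
  B2 = {p2, q2}
p0 ∈ B0, q0 ∈ B0 → same block

P ~ Q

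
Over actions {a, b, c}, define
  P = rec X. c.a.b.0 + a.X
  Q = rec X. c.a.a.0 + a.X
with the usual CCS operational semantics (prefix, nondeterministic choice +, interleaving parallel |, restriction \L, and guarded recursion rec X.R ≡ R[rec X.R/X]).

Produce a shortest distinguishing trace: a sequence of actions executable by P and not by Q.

Reachable graph of P (4 states):
  m0 = rec X. c.a.b.0 + a.X → —a→ m0, —c→ m1
  m1 = a.b.0 → —a→ m2
  m2 = b.0 → —b→ m3
  m3 = 0 → stopped
Reachable graph of Q (4 states):
  n0 = rec X. c.a.a.0 + a.X → —a→ n0, —c→ n1
  n1 = a.a.0 → —a→ n2
  n2 = a.0 → —a→ n3
  n3 = 0 → stopped
Run σ = ⟨cab⟩ on P: start {m0}
  after c @ step 1: {m1}
  after a @ step 2: {m2}
  after b @ step 3: {m3}
  — P admits the full trace.
Run σ = ⟨cab⟩ on Q: start {n0}
  after c @ step 1: {n1}
  after a @ step 2: {n2}
  after b @ step 3: no successor for Q

cab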